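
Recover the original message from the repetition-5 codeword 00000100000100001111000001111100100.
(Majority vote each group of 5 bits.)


Groups: 00000, 10000, 01000, 01111, 00000, 11111, 00100
Majority votes: 0001010

0001010


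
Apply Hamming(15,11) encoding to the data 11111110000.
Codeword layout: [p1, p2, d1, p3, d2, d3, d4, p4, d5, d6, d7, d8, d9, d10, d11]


Parity bits: p1=1, p2=1, p3=1, p4=1

111111111110000


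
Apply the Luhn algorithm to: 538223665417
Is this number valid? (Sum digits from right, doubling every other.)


Luhn sum = 43
43 mod 10 = 3

Invalid (Luhn sum mod 10 = 3)


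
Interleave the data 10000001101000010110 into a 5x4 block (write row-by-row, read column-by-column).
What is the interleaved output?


Matrix:
  1000
  0001
  1010
  0001
  0110
Read columns: 10100000010010101010

10100000010010101010


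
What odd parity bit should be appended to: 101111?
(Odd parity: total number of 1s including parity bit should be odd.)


Number of 1s in data: 5
Parity bit: 0

0


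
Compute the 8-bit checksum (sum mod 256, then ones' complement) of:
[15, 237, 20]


Sum = 272 mod 256 = 16
Complement = 239

239


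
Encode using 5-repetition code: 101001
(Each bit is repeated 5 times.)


Each bit -> 5 copies

111110000011111000000000011111


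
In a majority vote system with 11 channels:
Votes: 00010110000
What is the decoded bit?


Ones: 3 out of 11
Threshold: 6

0 (3/11 voted 1)


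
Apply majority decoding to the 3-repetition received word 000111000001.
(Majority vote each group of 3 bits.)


Groups: 000, 111, 000, 001
Majority votes: 0100

0100


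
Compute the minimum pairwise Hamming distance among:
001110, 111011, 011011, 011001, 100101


Comparing all pairs, minimum distance: 1
Can detect 0 errors, correct 0 errors

1


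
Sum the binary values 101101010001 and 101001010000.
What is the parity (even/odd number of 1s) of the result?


101101010001 = 2897
101001010000 = 2640
Sum = 5537 = 1010110100001
1s count = 6

even parity (6 ones in 1010110100001)


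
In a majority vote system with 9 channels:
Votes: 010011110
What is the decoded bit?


Ones: 5 out of 9
Threshold: 5

1 (5/9 voted 1)


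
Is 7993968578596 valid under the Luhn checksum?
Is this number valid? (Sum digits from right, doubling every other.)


Luhn sum = 86
86 mod 10 = 6

Invalid (Luhn sum mod 10 = 6)


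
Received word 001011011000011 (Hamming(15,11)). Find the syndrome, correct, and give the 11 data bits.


Syndrome = 0: no error detected

Data: 11101000011 (no errors)


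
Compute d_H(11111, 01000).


XOR: 10111
Count of 1s: 4

4


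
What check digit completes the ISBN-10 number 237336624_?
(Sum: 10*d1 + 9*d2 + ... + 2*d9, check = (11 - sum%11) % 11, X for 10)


Weighted sum: 210
210 mod 11 = 1

Check digit: X


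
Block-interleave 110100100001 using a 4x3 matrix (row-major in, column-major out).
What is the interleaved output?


Matrix:
  110
  100
  100
  001
Read columns: 111010000001

111010000001


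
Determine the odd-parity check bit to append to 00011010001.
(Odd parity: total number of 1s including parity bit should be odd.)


Number of 1s in data: 4
Parity bit: 1

1


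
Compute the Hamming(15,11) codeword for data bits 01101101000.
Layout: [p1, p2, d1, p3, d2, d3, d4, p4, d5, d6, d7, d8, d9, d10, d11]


Parity bits: p1=0, p2=0, p3=1, p4=1

000111011101000


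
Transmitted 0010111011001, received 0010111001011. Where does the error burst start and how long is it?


XOR: 0000000010010

Burst at position 8, length 4


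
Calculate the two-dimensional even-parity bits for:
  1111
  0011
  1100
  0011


Row parities: 0000
Column parities: 0011

Row P: 0000, Col P: 0011, Corner: 0


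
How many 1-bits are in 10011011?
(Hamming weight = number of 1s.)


Counting 1s in 10011011

5


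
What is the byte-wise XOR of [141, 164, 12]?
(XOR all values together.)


XOR chain: 141 ^ 164 ^ 12 = 37

37


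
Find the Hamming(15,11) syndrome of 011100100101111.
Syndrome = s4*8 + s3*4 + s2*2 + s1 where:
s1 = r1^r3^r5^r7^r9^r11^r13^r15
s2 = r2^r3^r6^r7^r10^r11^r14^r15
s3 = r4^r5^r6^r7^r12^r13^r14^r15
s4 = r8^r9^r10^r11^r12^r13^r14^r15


s1=0, s2=0, s3=0, s4=1

Syndrome = 8 (error at position 8)


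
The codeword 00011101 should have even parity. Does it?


Number of 1s: 4

Yes, parity is correct (4 ones)


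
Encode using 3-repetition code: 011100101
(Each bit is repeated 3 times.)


Each bit -> 3 copies

000111111111000000111000111


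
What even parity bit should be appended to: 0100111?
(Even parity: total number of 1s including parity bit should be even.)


Number of 1s in data: 4
Parity bit: 0

0


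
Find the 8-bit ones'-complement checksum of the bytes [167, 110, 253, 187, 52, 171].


Sum = 940 mod 256 = 172
Complement = 83

83


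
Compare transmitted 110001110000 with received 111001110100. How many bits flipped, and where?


XOR: 001000000100

2 error(s) at position(s): 2, 9


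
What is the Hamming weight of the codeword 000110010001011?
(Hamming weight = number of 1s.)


Counting 1s in 000110010001011

6


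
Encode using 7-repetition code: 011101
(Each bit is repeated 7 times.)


Each bit -> 7 copies

000000011111111111111111111100000001111111


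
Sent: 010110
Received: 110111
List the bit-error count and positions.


XOR: 100001

2 error(s) at position(s): 0, 5


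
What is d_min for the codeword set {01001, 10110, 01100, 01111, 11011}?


Comparing all pairs, minimum distance: 2
Can detect 1 errors, correct 0 errors

2


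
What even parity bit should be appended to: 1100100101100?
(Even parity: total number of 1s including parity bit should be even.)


Number of 1s in data: 6
Parity bit: 0

0


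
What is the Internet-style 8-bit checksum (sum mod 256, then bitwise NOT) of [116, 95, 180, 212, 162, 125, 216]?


Sum = 1106 mod 256 = 82
Complement = 173

173


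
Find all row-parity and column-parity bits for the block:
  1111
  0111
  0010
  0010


Row parities: 0111
Column parities: 1000

Row P: 0111, Col P: 1000, Corner: 1


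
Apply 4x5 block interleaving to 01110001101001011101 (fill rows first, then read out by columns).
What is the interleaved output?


Matrix:
  01110
  00110
  10010
  11101
Read columns: 00111001110111100001

00111001110111100001


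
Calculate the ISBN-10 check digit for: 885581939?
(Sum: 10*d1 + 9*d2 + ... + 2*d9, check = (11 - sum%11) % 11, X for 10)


Weighted sum: 343
343 mod 11 = 2

Check digit: 9


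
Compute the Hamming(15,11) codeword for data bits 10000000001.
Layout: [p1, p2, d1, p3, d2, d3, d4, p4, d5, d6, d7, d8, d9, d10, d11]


Parity bits: p1=0, p2=0, p3=1, p4=1

001100010000001


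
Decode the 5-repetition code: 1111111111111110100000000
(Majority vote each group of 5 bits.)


Groups: 11111, 11111, 11111, 01000, 00000
Majority votes: 11100

11100


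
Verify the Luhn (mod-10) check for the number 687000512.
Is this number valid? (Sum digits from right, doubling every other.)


Luhn sum = 29
29 mod 10 = 9

Invalid (Luhn sum mod 10 = 9)


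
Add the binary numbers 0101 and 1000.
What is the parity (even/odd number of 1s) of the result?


0101 = 5
1000 = 8
Sum = 13 = 1101
1s count = 3

odd parity (3 ones in 1101)


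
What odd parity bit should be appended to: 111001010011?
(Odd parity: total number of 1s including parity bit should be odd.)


Number of 1s in data: 7
Parity bit: 0

0


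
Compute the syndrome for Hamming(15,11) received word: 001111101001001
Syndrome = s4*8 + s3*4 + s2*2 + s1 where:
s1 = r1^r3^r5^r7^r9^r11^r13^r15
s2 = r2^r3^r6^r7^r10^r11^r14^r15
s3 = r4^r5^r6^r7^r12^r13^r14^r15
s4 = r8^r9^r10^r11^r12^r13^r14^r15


s1=1, s2=0, s3=0, s4=1

Syndrome = 9 (error at position 9)


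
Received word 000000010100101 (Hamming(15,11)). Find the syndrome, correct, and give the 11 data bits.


Syndrome = 0: no error detected

Data: 00000100101 (no errors)


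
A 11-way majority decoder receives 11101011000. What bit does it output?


Ones: 6 out of 11
Threshold: 6

1 (6/11 voted 1)


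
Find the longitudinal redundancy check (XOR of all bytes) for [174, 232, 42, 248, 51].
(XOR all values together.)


XOR chain: 174 ^ 232 ^ 42 ^ 248 ^ 51 = 167

167


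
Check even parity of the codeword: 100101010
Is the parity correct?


Number of 1s: 4

Yes, parity is correct (4 ones)


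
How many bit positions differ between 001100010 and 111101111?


XOR: 110001101
Count of 1s: 5

5


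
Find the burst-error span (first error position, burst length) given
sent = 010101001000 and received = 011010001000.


XOR: 001111000000

Burst at position 2, length 4


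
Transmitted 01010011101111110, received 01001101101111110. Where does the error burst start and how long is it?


XOR: 00011110000000000

Burst at position 3, length 4


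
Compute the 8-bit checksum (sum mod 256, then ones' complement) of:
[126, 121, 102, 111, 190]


Sum = 650 mod 256 = 138
Complement = 117

117


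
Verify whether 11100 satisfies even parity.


Number of 1s: 3

No, parity error (3 ones)


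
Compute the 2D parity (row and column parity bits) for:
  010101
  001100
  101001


Row parities: 101
Column parities: 110000

Row P: 101, Col P: 110000, Corner: 0


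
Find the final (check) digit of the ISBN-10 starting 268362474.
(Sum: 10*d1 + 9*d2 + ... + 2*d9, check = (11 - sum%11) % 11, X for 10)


Weighted sum: 250
250 mod 11 = 8

Check digit: 3


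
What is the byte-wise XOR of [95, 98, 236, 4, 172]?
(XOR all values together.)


XOR chain: 95 ^ 98 ^ 236 ^ 4 ^ 172 = 121

121


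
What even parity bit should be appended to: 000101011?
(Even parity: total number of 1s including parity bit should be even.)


Number of 1s in data: 4
Parity bit: 0

0


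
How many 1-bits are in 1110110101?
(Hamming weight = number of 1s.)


Counting 1s in 1110110101

7


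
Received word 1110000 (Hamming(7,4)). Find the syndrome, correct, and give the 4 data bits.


Syndrome = 0: no error detected

Data: 1000 (no errors)


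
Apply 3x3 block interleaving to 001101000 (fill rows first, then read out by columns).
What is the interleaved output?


Matrix:
  001
  101
  000
Read columns: 010000110

010000110


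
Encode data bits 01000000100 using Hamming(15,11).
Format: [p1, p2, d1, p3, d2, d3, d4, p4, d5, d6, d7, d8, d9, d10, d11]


Parity bits: p1=0, p2=0, p3=0, p4=1

000010010000100


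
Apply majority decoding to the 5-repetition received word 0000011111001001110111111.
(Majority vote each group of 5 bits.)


Groups: 00000, 11111, 00100, 11101, 11111
Majority votes: 01011

01011


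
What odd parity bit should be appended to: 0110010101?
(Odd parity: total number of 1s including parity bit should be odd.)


Number of 1s in data: 5
Parity bit: 0

0


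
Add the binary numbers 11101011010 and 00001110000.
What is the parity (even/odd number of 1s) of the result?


11101011010 = 1882
00001110000 = 112
Sum = 1994 = 11111001010
1s count = 7

odd parity (7 ones in 11111001010)


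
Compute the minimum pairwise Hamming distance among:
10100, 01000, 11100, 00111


Comparing all pairs, minimum distance: 1
Can detect 0 errors, correct 0 errors

1


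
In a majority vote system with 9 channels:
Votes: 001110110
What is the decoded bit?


Ones: 5 out of 9
Threshold: 5

1 (5/9 voted 1)


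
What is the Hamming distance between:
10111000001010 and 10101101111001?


XOR: 00010101110011
Count of 1s: 7

7


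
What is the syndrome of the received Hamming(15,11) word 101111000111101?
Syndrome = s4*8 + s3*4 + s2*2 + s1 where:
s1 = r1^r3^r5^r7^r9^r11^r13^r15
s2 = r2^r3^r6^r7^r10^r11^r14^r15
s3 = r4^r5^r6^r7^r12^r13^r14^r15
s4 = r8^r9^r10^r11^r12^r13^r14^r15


s1=0, s2=1, s3=0, s4=1

Syndrome = 10 (error at position 10)


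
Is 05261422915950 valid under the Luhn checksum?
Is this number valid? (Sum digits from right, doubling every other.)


Luhn sum = 48
48 mod 10 = 8

Invalid (Luhn sum mod 10 = 8)


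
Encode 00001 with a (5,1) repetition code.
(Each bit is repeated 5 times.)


Each bit -> 5 copies

0000000000000000000011111


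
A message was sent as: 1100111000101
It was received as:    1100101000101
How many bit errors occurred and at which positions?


XOR: 0000010000000

1 error(s) at position(s): 5


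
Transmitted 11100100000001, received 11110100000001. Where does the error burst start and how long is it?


XOR: 00010000000000

Burst at position 3, length 1


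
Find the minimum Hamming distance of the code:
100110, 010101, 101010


Comparing all pairs, minimum distance: 2
Can detect 1 errors, correct 0 errors

2


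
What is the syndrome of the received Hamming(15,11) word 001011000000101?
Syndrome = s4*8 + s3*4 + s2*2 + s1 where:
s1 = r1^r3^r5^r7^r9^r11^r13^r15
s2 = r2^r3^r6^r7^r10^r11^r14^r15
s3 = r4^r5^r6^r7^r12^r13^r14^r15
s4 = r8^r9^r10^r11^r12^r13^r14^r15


s1=0, s2=1, s3=0, s4=0

Syndrome = 2 (error at position 2)


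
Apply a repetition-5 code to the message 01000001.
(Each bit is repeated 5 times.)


Each bit -> 5 copies

0000011111000000000000000000000000011111


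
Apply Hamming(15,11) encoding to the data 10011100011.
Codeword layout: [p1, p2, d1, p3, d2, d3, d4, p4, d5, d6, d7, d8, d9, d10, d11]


Parity bits: p1=0, p2=1, p3=1, p4=0

011100101100011


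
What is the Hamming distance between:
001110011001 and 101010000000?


XOR: 100100011001
Count of 1s: 5

5


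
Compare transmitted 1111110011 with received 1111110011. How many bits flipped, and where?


XOR: 0000000000

0 errors (received matches sent)


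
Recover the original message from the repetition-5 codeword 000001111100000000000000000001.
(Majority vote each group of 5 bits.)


Groups: 00000, 11111, 00000, 00000, 00000, 00001
Majority votes: 010000

010000


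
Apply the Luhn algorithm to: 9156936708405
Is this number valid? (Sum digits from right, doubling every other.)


Luhn sum = 61
61 mod 10 = 1

Invalid (Luhn sum mod 10 = 1)


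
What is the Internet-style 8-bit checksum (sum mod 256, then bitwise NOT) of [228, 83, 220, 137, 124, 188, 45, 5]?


Sum = 1030 mod 256 = 6
Complement = 249

249


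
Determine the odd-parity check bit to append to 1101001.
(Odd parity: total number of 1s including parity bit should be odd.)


Number of 1s in data: 4
Parity bit: 1

1


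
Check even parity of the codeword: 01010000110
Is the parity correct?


Number of 1s: 4

Yes, parity is correct (4 ones)


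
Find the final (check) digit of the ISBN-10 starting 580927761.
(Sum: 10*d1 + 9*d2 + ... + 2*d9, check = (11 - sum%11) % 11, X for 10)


Weighted sum: 280
280 mod 11 = 5

Check digit: 6


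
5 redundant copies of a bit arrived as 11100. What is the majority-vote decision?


Ones: 3 out of 5
Threshold: 3

1 (3/5 voted 1)


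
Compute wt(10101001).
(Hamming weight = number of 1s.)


Counting 1s in 10101001

4


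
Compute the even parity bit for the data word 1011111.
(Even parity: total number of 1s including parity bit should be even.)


Number of 1s in data: 6
Parity bit: 0

0


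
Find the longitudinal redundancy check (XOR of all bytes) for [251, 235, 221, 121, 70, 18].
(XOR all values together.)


XOR chain: 251 ^ 235 ^ 221 ^ 121 ^ 70 ^ 18 = 224

224


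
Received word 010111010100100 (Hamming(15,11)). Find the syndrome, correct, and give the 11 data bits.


Syndrome = 10: error at position 10

Data: 01100000100 (corrected bit 10)


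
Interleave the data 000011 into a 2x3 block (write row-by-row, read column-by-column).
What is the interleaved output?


Matrix:
  000
  011
Read columns: 000101

000101


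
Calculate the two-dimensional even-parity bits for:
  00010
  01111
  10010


Row parities: 100
Column parities: 11111

Row P: 100, Col P: 11111, Corner: 1


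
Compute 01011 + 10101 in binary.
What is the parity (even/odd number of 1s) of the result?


01011 = 11
10101 = 21
Sum = 32 = 100000
1s count = 1

odd parity (1 ones in 100000)


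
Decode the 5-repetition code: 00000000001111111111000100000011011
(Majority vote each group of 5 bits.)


Groups: 00000, 00000, 11111, 11111, 00010, 00000, 11011
Majority votes: 0011001

0011001


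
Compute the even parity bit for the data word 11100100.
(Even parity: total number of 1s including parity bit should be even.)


Number of 1s in data: 4
Parity bit: 0

0


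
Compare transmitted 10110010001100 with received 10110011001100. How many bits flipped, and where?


XOR: 00000001000000

1 error(s) at position(s): 7


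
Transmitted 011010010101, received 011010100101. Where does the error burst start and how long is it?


XOR: 000000110000

Burst at position 6, length 2


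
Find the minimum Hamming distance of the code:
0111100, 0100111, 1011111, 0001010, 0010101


Comparing all pairs, minimum distance: 3
Can detect 2 errors, correct 1 errors

3


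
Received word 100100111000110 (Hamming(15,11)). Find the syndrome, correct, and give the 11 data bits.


Syndrome = 0: no error detected

Data: 00011000110 (no errors)


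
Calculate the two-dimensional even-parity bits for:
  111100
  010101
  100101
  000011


Row parities: 0110
Column parities: 001111

Row P: 0110, Col P: 001111, Corner: 0


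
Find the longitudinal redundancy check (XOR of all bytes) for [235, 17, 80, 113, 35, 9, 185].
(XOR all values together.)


XOR chain: 235 ^ 17 ^ 80 ^ 113 ^ 35 ^ 9 ^ 185 = 72

72


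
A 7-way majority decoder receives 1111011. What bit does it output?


Ones: 6 out of 7
Threshold: 4

1 (6/7 voted 1)


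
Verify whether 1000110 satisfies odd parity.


Number of 1s: 3

Yes, parity is correct (3 ones)


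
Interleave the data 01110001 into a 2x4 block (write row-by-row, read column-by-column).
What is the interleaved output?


Matrix:
  0111
  0001
Read columns: 00101011

00101011


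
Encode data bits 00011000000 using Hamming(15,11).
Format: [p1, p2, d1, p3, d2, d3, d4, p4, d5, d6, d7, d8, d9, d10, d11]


Parity bits: p1=0, p2=1, p3=1, p4=1

010100111000000


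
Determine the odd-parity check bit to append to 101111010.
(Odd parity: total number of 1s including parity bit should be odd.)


Number of 1s in data: 6
Parity bit: 1

1


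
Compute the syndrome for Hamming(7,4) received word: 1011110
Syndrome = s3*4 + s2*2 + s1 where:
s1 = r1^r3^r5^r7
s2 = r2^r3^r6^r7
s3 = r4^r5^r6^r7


s1=1, s2=0, s3=1

Syndrome = 5 (error at position 5)


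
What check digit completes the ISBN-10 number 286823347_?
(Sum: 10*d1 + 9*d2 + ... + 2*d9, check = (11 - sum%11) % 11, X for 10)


Weighted sum: 261
261 mod 11 = 8

Check digit: 3


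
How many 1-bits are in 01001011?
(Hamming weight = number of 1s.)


Counting 1s in 01001011

4


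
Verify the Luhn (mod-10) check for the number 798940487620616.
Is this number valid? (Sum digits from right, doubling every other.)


Luhn sum = 74
74 mod 10 = 4

Invalid (Luhn sum mod 10 = 4)


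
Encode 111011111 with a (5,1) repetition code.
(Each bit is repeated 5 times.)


Each bit -> 5 copies

111111111111111000001111111111111111111111111


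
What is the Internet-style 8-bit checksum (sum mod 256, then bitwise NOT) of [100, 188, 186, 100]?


Sum = 574 mod 256 = 62
Complement = 193

193


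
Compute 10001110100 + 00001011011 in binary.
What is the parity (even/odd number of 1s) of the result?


10001110100 = 1140
00001011011 = 91
Sum = 1231 = 10011001111
1s count = 7

odd parity (7 ones in 10011001111)


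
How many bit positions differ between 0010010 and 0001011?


XOR: 0011001
Count of 1s: 3

3


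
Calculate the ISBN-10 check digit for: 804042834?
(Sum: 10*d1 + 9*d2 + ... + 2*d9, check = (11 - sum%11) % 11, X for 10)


Weighted sum: 195
195 mod 11 = 8

Check digit: 3


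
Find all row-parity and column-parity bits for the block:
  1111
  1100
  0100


Row parities: 001
Column parities: 0111

Row P: 001, Col P: 0111, Corner: 1


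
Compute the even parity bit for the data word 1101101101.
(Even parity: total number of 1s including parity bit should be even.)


Number of 1s in data: 7
Parity bit: 1

1


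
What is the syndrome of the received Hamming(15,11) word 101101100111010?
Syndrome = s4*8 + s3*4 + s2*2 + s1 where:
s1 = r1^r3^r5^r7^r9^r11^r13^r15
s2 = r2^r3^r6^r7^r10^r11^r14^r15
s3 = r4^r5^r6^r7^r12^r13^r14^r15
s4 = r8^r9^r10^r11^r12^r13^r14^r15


s1=0, s2=0, s3=1, s4=0

Syndrome = 4 (error at position 4)


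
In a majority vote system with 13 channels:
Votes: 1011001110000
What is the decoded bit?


Ones: 6 out of 13
Threshold: 7

0 (6/13 voted 1)


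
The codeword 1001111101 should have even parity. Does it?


Number of 1s: 7

No, parity error (7 ones)


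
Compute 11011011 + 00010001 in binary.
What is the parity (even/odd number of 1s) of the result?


11011011 = 219
00010001 = 17
Sum = 236 = 11101100
1s count = 5

odd parity (5 ones in 11101100)


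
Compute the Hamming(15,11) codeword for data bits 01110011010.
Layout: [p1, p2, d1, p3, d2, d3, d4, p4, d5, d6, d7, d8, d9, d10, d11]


Parity bits: p1=1, p2=0, p3=1, p4=1

100111110011010


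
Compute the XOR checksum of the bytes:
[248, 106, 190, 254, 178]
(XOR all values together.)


XOR chain: 248 ^ 106 ^ 190 ^ 254 ^ 178 = 96

96


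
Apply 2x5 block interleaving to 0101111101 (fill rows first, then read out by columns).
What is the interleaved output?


Matrix:
  01011
  11101
Read columns: 0111011011

0111011011


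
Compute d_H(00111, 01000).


XOR: 01111
Count of 1s: 4

4


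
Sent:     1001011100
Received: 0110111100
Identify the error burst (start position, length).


XOR: 1111100000

Burst at position 0, length 5


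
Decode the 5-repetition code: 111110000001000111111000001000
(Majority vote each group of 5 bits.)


Groups: 11111, 00000, 01000, 11111, 10000, 01000
Majority votes: 100100

100100


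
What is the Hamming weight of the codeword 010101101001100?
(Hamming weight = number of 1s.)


Counting 1s in 010101101001100

7


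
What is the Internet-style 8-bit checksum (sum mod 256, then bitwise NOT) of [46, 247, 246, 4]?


Sum = 543 mod 256 = 31
Complement = 224

224


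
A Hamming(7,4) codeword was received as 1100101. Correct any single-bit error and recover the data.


Syndrome = 1: error at position 1

Data: 0101 (corrected bit 1)


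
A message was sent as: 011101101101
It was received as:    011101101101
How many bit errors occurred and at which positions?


XOR: 000000000000

0 errors (received matches sent)


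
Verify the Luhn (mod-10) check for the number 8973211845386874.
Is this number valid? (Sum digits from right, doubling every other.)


Luhn sum = 86
86 mod 10 = 6

Invalid (Luhn sum mod 10 = 6)


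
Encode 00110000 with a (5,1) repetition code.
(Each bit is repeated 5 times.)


Each bit -> 5 copies

0000000000111111111100000000000000000000


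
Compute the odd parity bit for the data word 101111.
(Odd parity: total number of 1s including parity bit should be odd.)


Number of 1s in data: 5
Parity bit: 0

0


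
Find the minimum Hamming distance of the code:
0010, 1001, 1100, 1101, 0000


Comparing all pairs, minimum distance: 1
Can detect 0 errors, correct 0 errors

1


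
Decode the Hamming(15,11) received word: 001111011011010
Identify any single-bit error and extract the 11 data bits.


Syndrome = 12: error at position 12

Data: 11101010010 (corrected bit 12)


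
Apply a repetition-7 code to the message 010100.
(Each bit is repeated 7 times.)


Each bit -> 7 copies

000000011111110000000111111100000000000000


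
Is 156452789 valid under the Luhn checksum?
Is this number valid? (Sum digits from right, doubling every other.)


Luhn sum = 48
48 mod 10 = 8

Invalid (Luhn sum mod 10 = 8)


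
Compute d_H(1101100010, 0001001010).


XOR: 1100101000
Count of 1s: 4

4


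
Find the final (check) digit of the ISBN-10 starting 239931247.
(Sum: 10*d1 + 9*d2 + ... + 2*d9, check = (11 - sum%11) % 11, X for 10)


Weighted sum: 239
239 mod 11 = 8

Check digit: 3


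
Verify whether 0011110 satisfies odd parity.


Number of 1s: 4

No, parity error (4 ones)


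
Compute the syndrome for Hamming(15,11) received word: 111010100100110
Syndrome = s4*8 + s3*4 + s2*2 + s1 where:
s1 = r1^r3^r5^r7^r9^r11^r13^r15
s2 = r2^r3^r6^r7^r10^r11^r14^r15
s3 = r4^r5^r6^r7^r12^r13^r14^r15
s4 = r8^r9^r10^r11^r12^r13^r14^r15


s1=1, s2=1, s3=0, s4=1

Syndrome = 11 (error at position 11)


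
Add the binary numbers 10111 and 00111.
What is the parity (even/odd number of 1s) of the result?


10111 = 23
00111 = 7
Sum = 30 = 11110
1s count = 4

even parity (4 ones in 11110)


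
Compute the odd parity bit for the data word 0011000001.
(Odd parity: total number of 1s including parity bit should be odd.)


Number of 1s in data: 3
Parity bit: 0

0


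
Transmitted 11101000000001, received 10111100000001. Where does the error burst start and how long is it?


XOR: 01010100000000

Burst at position 1, length 5


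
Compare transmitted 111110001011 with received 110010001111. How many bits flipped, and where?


XOR: 001100000100

3 error(s) at position(s): 2, 3, 9


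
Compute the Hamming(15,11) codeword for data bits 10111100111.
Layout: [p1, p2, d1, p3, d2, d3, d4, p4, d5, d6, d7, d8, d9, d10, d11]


Parity bits: p1=1, p2=0, p3=1, p4=1

101101111100111


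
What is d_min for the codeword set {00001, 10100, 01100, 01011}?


Comparing all pairs, minimum distance: 2
Can detect 1 errors, correct 0 errors

2


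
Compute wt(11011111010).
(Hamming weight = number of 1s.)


Counting 1s in 11011111010

8


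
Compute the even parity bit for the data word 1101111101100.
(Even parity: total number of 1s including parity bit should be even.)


Number of 1s in data: 9
Parity bit: 1

1


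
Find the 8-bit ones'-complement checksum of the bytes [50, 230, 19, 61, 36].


Sum = 396 mod 256 = 140
Complement = 115

115


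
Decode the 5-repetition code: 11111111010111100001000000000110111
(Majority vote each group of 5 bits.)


Groups: 11111, 11101, 01111, 00001, 00000, 00001, 10111
Majority votes: 1110001

1110001


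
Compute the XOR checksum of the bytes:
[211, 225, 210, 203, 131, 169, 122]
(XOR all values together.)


XOR chain: 211 ^ 225 ^ 210 ^ 203 ^ 131 ^ 169 ^ 122 = 123

123


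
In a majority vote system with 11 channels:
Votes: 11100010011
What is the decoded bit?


Ones: 6 out of 11
Threshold: 6

1 (6/11 voted 1)


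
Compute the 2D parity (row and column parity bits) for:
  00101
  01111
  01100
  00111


Row parities: 0001
Column parities: 00001

Row P: 0001, Col P: 00001, Corner: 1


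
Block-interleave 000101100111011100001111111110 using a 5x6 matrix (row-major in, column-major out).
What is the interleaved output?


Matrix:
  000101
  100111
  011100
  001111
  111110
Read columns: 010010010100111111110101111010

010010010100111111110101111010


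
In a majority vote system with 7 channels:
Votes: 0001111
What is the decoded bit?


Ones: 4 out of 7
Threshold: 4

1 (4/7 voted 1)


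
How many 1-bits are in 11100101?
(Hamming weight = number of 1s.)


Counting 1s in 11100101

5


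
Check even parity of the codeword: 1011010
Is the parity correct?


Number of 1s: 4

Yes, parity is correct (4 ones)


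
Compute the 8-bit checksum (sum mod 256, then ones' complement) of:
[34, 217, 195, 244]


Sum = 690 mod 256 = 178
Complement = 77

77


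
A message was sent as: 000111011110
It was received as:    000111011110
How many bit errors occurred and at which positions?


XOR: 000000000000

0 errors (received matches sent)


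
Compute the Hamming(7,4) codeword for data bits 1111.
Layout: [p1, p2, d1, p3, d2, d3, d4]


Parity bits: p1=1, p2=1, p3=1

1111111


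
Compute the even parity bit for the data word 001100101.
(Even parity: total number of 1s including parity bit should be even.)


Number of 1s in data: 4
Parity bit: 0

0


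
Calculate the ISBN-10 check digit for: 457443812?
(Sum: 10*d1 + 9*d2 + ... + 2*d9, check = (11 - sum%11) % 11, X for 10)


Weighted sum: 247
247 mod 11 = 5

Check digit: 6


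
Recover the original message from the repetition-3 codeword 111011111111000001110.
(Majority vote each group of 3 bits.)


Groups: 111, 011, 111, 111, 000, 001, 110
Majority votes: 1111001

1111001


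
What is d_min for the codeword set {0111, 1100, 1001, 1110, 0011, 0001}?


Comparing all pairs, minimum distance: 1
Can detect 0 errors, correct 0 errors

1


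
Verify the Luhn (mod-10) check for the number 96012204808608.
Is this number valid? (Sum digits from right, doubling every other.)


Luhn sum = 54
54 mod 10 = 4

Invalid (Luhn sum mod 10 = 4)


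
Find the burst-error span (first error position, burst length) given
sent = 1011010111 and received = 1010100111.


XOR: 0001110000

Burst at position 3, length 3


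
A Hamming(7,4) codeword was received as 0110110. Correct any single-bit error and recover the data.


Syndrome = 2: error at position 2

Data: 1110 (corrected bit 2)


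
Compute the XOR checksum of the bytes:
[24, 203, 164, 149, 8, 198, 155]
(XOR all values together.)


XOR chain: 24 ^ 203 ^ 164 ^ 149 ^ 8 ^ 198 ^ 155 = 183

183


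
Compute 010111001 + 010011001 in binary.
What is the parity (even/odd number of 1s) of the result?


010111001 = 185
010011001 = 153
Sum = 338 = 101010010
1s count = 4

even parity (4 ones in 101010010)


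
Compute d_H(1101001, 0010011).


XOR: 1111010
Count of 1s: 5

5


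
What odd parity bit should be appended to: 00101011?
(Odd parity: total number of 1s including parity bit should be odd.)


Number of 1s in data: 4
Parity bit: 1

1


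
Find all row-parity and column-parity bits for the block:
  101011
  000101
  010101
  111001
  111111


Row parities: 00100
Column parities: 111101

Row P: 00100, Col P: 111101, Corner: 1


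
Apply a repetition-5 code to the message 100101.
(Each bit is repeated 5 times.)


Each bit -> 5 copies

111110000000000111110000011111


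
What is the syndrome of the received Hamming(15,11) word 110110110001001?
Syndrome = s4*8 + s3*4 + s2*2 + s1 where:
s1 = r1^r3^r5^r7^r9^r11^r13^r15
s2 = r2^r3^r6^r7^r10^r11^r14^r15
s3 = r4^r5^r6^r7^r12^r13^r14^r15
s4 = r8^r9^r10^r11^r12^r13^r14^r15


s1=0, s2=1, s3=1, s4=1

Syndrome = 14 (error at position 14)


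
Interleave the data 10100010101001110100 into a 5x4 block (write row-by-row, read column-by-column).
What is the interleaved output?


Matrix:
  1010
  0010
  1010
  0111
  0100
Read columns: 10100000111111000010

10100000111111000010


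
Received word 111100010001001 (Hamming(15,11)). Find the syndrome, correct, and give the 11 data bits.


Syndrome = 15: error at position 15

Data: 10000001000 (corrected bit 15)


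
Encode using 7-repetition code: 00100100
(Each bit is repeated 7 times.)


Each bit -> 7 copies

00000000000000111111100000000000000111111100000000000000


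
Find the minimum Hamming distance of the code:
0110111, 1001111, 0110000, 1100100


Comparing all pairs, minimum distance: 3
Can detect 2 errors, correct 1 errors

3


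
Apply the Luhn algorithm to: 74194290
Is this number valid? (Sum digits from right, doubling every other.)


Luhn sum = 39
39 mod 10 = 9

Invalid (Luhn sum mod 10 = 9)


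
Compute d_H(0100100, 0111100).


XOR: 0011000
Count of 1s: 2

2


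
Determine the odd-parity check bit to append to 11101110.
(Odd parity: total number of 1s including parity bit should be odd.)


Number of 1s in data: 6
Parity bit: 1

1


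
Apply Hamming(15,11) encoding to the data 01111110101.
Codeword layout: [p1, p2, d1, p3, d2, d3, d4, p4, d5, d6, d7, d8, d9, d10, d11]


Parity bits: p1=0, p2=1, p3=1, p4=1

010111111110101


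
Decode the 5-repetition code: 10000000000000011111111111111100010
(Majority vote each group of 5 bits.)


Groups: 10000, 00000, 00000, 11111, 11111, 11111, 00010
Majority votes: 0001110

0001110


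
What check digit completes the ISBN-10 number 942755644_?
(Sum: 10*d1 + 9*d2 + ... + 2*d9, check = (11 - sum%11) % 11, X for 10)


Weighted sum: 290
290 mod 11 = 4

Check digit: 7


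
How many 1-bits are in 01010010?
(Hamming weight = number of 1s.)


Counting 1s in 01010010

3


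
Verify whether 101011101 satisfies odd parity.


Number of 1s: 6

No, parity error (6 ones)


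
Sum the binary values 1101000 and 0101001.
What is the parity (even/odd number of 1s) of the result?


1101000 = 104
0101001 = 41
Sum = 145 = 10010001
1s count = 3

odd parity (3 ones in 10010001)


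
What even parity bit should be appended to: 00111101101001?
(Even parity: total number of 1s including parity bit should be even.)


Number of 1s in data: 8
Parity bit: 0

0


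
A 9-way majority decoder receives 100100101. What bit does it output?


Ones: 4 out of 9
Threshold: 5

0 (4/9 voted 1)


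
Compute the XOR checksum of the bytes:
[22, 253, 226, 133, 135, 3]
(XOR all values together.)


XOR chain: 22 ^ 253 ^ 226 ^ 133 ^ 135 ^ 3 = 8

8


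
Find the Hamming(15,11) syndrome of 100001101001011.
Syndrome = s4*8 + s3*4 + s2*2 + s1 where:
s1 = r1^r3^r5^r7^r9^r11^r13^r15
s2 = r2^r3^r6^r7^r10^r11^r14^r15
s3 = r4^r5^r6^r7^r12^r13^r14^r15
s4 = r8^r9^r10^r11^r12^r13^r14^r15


s1=0, s2=0, s3=1, s4=0

Syndrome = 4 (error at position 4)


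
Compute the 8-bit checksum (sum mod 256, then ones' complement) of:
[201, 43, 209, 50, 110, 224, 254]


Sum = 1091 mod 256 = 67
Complement = 188

188


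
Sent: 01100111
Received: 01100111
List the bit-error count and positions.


XOR: 00000000

0 errors (received matches sent)


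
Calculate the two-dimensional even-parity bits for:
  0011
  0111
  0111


Row parities: 011
Column parities: 0011

Row P: 011, Col P: 0011, Corner: 0


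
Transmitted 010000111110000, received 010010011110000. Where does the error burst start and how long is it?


XOR: 000010100000000

Burst at position 4, length 3


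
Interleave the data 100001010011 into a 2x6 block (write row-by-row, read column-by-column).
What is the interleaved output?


Matrix:
  100001
  010011
Read columns: 100100000111

100100000111


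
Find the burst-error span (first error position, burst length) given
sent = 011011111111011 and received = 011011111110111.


XOR: 000000000001100

Burst at position 11, length 2


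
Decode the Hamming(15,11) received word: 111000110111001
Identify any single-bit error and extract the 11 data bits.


Syndrome = 13: error at position 13

Data: 10010111101 (corrected bit 13)


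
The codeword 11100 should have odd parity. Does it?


Number of 1s: 3

Yes, parity is correct (3 ones)


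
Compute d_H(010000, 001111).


XOR: 011111
Count of 1s: 5

5


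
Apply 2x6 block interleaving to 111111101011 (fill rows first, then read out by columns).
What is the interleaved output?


Matrix:
  111111
  101011
Read columns: 111011101111

111011101111


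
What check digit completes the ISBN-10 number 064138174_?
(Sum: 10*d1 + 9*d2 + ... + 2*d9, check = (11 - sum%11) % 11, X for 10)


Weighted sum: 184
184 mod 11 = 8

Check digit: 3


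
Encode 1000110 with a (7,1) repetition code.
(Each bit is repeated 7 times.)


Each bit -> 7 copies

1111111000000000000000000000111111111111110000000


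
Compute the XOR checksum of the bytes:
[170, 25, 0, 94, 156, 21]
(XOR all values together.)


XOR chain: 170 ^ 25 ^ 0 ^ 94 ^ 156 ^ 21 = 100

100


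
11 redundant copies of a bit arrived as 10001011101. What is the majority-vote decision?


Ones: 6 out of 11
Threshold: 6

1 (6/11 voted 1)


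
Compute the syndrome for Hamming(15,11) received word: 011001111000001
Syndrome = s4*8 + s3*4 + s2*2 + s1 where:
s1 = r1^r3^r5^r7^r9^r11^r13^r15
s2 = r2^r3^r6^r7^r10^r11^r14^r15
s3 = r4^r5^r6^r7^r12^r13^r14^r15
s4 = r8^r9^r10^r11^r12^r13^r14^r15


s1=0, s2=1, s3=1, s4=1

Syndrome = 14 (error at position 14)


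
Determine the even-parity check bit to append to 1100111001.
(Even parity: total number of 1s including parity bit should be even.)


Number of 1s in data: 6
Parity bit: 0

0


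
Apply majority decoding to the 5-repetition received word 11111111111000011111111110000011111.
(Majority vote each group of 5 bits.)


Groups: 11111, 11111, 10000, 11111, 11111, 00000, 11111
Majority votes: 1101101

1101101


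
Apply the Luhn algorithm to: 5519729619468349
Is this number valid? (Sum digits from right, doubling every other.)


Luhn sum = 91
91 mod 10 = 1

Invalid (Luhn sum mod 10 = 1)


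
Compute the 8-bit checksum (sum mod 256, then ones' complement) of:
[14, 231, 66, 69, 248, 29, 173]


Sum = 830 mod 256 = 62
Complement = 193

193


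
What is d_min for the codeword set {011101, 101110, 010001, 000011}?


Comparing all pairs, minimum distance: 2
Can detect 1 errors, correct 0 errors

2


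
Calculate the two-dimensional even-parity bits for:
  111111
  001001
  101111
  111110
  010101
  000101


Row parities: 001110
Column parities: 110111

Row P: 001110, Col P: 110111, Corner: 1


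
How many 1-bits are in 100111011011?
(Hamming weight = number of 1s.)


Counting 1s in 100111011011

8


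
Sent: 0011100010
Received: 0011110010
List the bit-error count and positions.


XOR: 0000010000

1 error(s) at position(s): 5


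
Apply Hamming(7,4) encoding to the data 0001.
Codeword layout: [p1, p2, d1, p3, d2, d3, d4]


Parity bits: p1=1, p2=1, p3=1

1101001


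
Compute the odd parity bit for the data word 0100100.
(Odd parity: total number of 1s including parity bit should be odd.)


Number of 1s in data: 2
Parity bit: 1

1


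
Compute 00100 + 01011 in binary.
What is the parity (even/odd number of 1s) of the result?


00100 = 4
01011 = 11
Sum = 15 = 1111
1s count = 4

even parity (4 ones in 1111)


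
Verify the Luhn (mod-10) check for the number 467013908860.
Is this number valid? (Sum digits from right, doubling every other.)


Luhn sum = 51
51 mod 10 = 1

Invalid (Luhn sum mod 10 = 1)


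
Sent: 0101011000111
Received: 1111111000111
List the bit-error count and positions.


XOR: 1010100000000

3 error(s) at position(s): 0, 2, 4


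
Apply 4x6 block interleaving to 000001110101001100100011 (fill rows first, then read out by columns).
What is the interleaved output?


Matrix:
  000001
  110101
  001100
  100011
Read columns: 010101000010011000011101

010101000010011000011101


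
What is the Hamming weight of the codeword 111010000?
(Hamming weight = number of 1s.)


Counting 1s in 111010000

4


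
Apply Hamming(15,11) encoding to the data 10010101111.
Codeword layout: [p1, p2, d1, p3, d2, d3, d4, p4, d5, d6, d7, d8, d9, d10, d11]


Parity bits: p1=0, p2=1, p3=1, p4=1

011100110101111


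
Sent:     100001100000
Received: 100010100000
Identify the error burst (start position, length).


XOR: 000011000000

Burst at position 4, length 2


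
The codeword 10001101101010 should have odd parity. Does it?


Number of 1s: 7

Yes, parity is correct (7 ones)


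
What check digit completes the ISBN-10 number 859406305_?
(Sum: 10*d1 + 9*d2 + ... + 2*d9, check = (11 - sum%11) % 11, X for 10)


Weighted sum: 277
277 mod 11 = 2

Check digit: 9
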